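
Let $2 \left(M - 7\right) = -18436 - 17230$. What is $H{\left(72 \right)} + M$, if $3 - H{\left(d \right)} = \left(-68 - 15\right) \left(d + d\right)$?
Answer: $-5871$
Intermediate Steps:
$H{\left(d \right)} = 3 + 166 d$ ($H{\left(d \right)} = 3 - \left(-68 - 15\right) \left(d + d\right) = 3 - - 83 \cdot 2 d = 3 - - 166 d = 3 + 166 d$)
$M = -17826$ ($M = 7 + \frac{-18436 - 17230}{2} = 7 + \frac{1}{2} \left(-35666\right) = 7 - 17833 = -17826$)
$H{\left(72 \right)} + M = \left(3 + 166 \cdot 72\right) - 17826 = \left(3 + 11952\right) - 17826 = 11955 - 17826 = -5871$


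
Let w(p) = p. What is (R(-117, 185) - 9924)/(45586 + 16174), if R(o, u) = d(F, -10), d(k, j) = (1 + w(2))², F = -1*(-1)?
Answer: -1983/12352 ≈ -0.16054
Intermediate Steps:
F = 1
d(k, j) = 9 (d(k, j) = (1 + 2)² = 3² = 9)
R(o, u) = 9
(R(-117, 185) - 9924)/(45586 + 16174) = (9 - 9924)/(45586 + 16174) = -9915/61760 = -9915*1/61760 = -1983/12352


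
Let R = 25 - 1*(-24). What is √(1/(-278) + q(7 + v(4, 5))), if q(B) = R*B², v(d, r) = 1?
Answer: √242362346/278 ≈ 56.000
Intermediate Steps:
R = 49 (R = 25 + 24 = 49)
q(B) = 49*B²
√(1/(-278) + q(7 + v(4, 5))) = √(1/(-278) + 49*(7 + 1)²) = √(-1/278 + 49*8²) = √(-1/278 + 49*64) = √(-1/278 + 3136) = √(871807/278) = √242362346/278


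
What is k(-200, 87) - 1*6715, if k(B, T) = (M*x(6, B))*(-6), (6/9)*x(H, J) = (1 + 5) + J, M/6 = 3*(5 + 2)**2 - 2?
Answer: 1512305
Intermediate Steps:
M = 870 (M = 6*(3*(5 + 2)**2 - 2) = 6*(3*7**2 - 2) = 6*(3*49 - 2) = 6*(147 - 2) = 6*145 = 870)
x(H, J) = 9 + 3*J/2 (x(H, J) = 3*((1 + 5) + J)/2 = 3*(6 + J)/2 = 9 + 3*J/2)
k(B, T) = -46980 - 7830*B (k(B, T) = (870*(9 + 3*B/2))*(-6) = (7830 + 1305*B)*(-6) = -46980 - 7830*B)
k(-200, 87) - 1*6715 = (-46980 - 7830*(-200)) - 1*6715 = (-46980 + 1566000) - 6715 = 1519020 - 6715 = 1512305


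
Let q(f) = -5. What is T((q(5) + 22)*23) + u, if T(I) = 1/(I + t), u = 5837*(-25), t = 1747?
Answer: -311987649/2138 ≈ -1.4593e+5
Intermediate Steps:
u = -145925
T(I) = 1/(1747 + I) (T(I) = 1/(I + 1747) = 1/(1747 + I))
T((q(5) + 22)*23) + u = 1/(1747 + (-5 + 22)*23) - 145925 = 1/(1747 + 17*23) - 145925 = 1/(1747 + 391) - 145925 = 1/2138 - 145925 = -311987649/2138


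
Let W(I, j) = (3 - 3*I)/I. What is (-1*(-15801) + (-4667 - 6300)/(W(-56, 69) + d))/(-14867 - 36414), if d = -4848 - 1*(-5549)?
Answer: -616967933/2004317885 ≈ -0.30782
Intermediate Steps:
W(I, j) = (3 - 3*I)/I
d = 701 (d = -4848 + 5549 = 701)
(-1*(-15801) + (-4667 - 6300)/(W(-56, 69) + d))/(-14867 - 36414) = (-1*(-15801) + (-4667 - 6300)/((-3 + 3/(-56)) + 701))/(-14867 - 36414) = (15801 - 10967/((-3 + 3*(-1/56)) + 701))/(-51281) = (15801 - 10967/((-3 - 3/56) + 701))*(-1/51281) = (15801 - 10967/(-171/56 + 701))*(-1/51281) = (15801 - 10967/39085/56)*(-1/51281) = (15801 - 10967*56/39085)*(-1/51281) = (15801 - 614152/39085)*(-1/51281) = (616967933/39085)*(-1/51281) = -616967933/2004317885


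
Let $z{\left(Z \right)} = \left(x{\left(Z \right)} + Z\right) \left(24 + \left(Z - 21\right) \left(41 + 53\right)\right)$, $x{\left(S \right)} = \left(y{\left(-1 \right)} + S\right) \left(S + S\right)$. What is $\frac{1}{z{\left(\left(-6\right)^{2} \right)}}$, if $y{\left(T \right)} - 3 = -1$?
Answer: $\frac{1}{3975048} \approx 2.5157 \cdot 10^{-7}$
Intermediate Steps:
$y{\left(T \right)} = 2$ ($y{\left(T \right)} = 3 - 1 = 2$)
$x{\left(S \right)} = 2 S \left(2 + S\right)$ ($x{\left(S \right)} = \left(2 + S\right) \left(S + S\right) = \left(2 + S\right) 2 S = 2 S \left(2 + S\right)$)
$z{\left(Z \right)} = \left(-1950 + 94 Z\right) \left(Z + 2 Z \left(2 + Z\right)\right)$ ($z{\left(Z \right)} = \left(2 Z \left(2 + Z\right) + Z\right) \left(24 + \left(Z - 21\right) \left(41 + 53\right)\right) = \left(Z + 2 Z \left(2 + Z\right)\right) \left(24 + \left(-21 + Z\right) 94\right) = \left(Z + 2 Z \left(2 + Z\right)\right) \left(24 + \left(-1974 + 94 Z\right)\right) = \left(Z + 2 Z \left(2 + Z\right)\right) \left(-1950 + 94 Z\right) = \left(-1950 + 94 Z\right) \left(Z + 2 Z \left(2 + Z\right)\right)$)
$\frac{1}{z{\left(\left(-6\right)^{2} \right)}} = \frac{1}{2 \left(-6\right)^{2} \left(-4875 - 1715 \left(-6\right)^{2} + 94 \left(\left(-6\right)^{2}\right)^{2}\right)} = \frac{1}{2 \cdot 36 \left(-4875 - 61740 + 94 \cdot 36^{2}\right)} = \frac{1}{2 \cdot 36 \left(-4875 - 61740 + 94 \cdot 1296\right)} = \frac{1}{2 \cdot 36 \left(-4875 - 61740 + 121824\right)} = \frac{1}{2 \cdot 36 \cdot 55209} = \frac{1}{3975048}$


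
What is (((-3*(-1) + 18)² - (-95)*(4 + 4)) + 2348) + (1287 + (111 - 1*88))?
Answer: 4859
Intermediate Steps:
(((-3*(-1) + 18)² - (-95)*(4 + 4)) + 2348) + (1287 + (111 - 1*88)) = (((3 + 18)² - (-95)*8) + 2348) + (1287 + (111 - 88)) = ((21² - 1*(-760)) + 2348) + (1287 + 23) = ((441 + 760) + 2348) + 1310 = (1201 + 2348) + 1310 = 3549 + 1310 = 4859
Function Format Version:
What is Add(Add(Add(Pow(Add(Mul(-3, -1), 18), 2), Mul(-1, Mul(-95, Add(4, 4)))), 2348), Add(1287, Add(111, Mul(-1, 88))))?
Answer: 4859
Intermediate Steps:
Add(Add(Add(Pow(Add(Mul(-3, -1), 18), 2), Mul(-1, Mul(-95, Add(4, 4)))), 2348), Add(1287, Add(111, Mul(-1, 88)))) = Add(Add(Add(Pow(Add(3, 18), 2), Mul(-1, Mul(-95, 8))), 2348), Add(1287, Add(111, -88))) = Add(Add(Add(Pow(21, 2), Mul(-1, -760)), 2348), Add(1287, 23)) = Add(Add(Add(441, 760), 2348), 1310) = Add(Add(1201, 2348), 1310) = Add(3549, 1310) = 4859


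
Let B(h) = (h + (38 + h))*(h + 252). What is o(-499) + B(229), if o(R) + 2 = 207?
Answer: 238781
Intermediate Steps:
o(R) = 205 (o(R) = -2 + 207 = 205)
B(h) = (38 + 2*h)*(252 + h)
o(-499) + B(229) = 205 + (9576 + 2*229² + 542*229) = 205 + (9576 + 2*52441 + 124118) = 205 + (9576 + 104882 + 124118) = 205 + 238576 = 238781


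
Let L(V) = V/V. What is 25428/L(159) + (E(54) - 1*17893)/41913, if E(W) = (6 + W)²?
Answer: 1065749471/41913 ≈ 25428.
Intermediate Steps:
L(V) = 1
25428/L(159) + (E(54) - 1*17893)/41913 = 25428/1 + ((6 + 54)² - 1*17893)/41913 = 25428*1 + (60² - 17893)*(1/41913) = 25428 + (3600 - 17893)*(1/41913) = 25428 - 14293*1/41913 = 25428 - 14293/41913 = 1065749471/41913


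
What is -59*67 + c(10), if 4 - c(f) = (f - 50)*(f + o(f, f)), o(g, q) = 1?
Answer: -3509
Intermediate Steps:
c(f) = 4 - (1 + f)*(-50 + f) (c(f) = 4 - (f - 50)*(f + 1) = 4 - (-50 + f)*(1 + f) = 4 - (1 + f)*(-50 + f))
-59*67 + c(10) = -59*67 + (54 - 1*10**2 + 49*10) = -3953 + (54 - 1*100 + 490) = -3953 + (54 - 100 + 490) = -3953 + 444 = -3509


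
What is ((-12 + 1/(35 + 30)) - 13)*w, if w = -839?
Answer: 1362536/65 ≈ 20962.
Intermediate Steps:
((-12 + 1/(35 + 30)) - 13)*w = ((-12 + 1/(35 + 30)) - 13)*(-839) = ((-12 + 1/65) - 13)*(-839) = (-779/65 - 13)*(-839) = -1624/65*(-839) = 1362536/65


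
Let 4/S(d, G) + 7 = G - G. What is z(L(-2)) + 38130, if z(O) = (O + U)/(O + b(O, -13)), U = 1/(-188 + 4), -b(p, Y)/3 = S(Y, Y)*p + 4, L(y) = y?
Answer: 855944823/22448 ≈ 38130.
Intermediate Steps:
S(d, G) = -4/7 (S(d, G) = 4/(-7 + (G - G)) = 4/(-7 + 0) = 4/(-7) = 4*(-⅐) = -4/7)
b(p, Y) = -12 + 12*p/7 (b(p, Y) = -3*(-4*p/7 + 4) = -3*(4 - 4*p/7) = -12 + 12*p/7)
U = -1/184 (U = 1/(-184) = -1/184 ≈ -0.0054348)
z(O) = (-1/184 + O)/(-12 + 19*O/7) (z(O) = (O - 1/184)/(O + (-12 + 12*O/7)) = (-1/184 + O)/(-12 + 19*O/7))
z(L(-2)) + 38130 = 7*(1 - 184*(-2))/(184*(84 - 19*(-2))) + 38130 = 7*(1 + 368)/(184*(84 + 38)) + 38130 = (7/184)*369/122 + 38130 = (7/184)*(1/122)*369 + 38130 = 2583/22448 + 38130 = 855944823/22448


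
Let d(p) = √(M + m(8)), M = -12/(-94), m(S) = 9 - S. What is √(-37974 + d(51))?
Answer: √(-83884566 + 47*√2491)/47 ≈ 194.87*I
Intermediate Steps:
M = 6/47 (M = -12*(-1/94) = 6/47 ≈ 0.12766)
d(p) = √2491/47 (d(p) = √(6/47 + (9 - 1*8)) = √(6/47 + (9 - 8)) = √(6/47 + 1) = √(53/47) = √2491/47)
√(-37974 + d(51)) = √(-37974 + √2491/47)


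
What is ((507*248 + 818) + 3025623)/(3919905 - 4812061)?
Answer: -3152177/892156 ≈ -3.5332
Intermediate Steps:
((507*248 + 818) + 3025623)/(3919905 - 4812061) = ((125736 + 818) + 3025623)/(-892156) = (126554 + 3025623)*(-1/892156) = 3152177*(-1/892156) = -3152177/892156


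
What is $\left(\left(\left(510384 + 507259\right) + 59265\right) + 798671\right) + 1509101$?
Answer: $3384680$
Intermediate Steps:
$\left(\left(\left(510384 + 507259\right) + 59265\right) + 798671\right) + 1509101 = \left(\left(1017643 + 59265\right) + 798671\right) + 1509101 = \left(1076908 + 798671\right) + 1509101 = 1875579 + 1509101 = 3384680$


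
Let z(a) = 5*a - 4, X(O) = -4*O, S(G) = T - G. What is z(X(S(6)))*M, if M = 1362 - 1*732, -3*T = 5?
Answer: 94080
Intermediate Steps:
T = -5/3 (T = -1/3*5 = -5/3 ≈ -1.6667)
S(G) = -5/3 - G
M = 630 (M = 1362 - 732 = 630)
z(a) = -4 + 5*a
z(X(S(6)))*M = (-4 + 5*(-4*(-5/3 - 1*6)))*630 = (-4 + 5*(-4*(-5/3 - 6)))*630 = (-4 + 5*(-4*(-23/3)))*630 = (-4 + 5*(92/3))*630 = (-4 + 460/3)*630 = (448/3)*630 = 94080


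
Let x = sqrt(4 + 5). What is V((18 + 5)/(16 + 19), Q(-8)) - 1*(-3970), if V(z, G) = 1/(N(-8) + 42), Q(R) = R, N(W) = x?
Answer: 178651/45 ≈ 3970.0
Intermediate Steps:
x = 3 (x = sqrt(9) = 3)
N(W) = 3
V(z, G) = 1/45 (V(z, G) = 1/(3 + 42) = 1/45)
V((18 + 5)/(16 + 19), Q(-8)) - 1*(-3970) = 1/45 - 1*(-3970) = 1/45 + 3970 = 178651/45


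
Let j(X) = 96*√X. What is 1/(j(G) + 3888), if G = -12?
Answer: 9/35248 - I*√3/79308 ≈ 0.00025533 - 2.184e-5*I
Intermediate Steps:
1/(j(G) + 3888) = 1/(96*√(-12) + 3888) = 1/(96*(2*I*√3) + 3888) = 1/(192*I*√3 + 3888) = 1/(3888 + 192*I*√3)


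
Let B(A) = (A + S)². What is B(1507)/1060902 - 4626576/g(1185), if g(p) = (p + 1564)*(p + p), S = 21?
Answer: 858589795864/575992870605 ≈ 1.4906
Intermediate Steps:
B(A) = (21 + A)² (B(A) = (A + 21)² = (21 + A)²)
g(p) = 2*p*(1564 + p) (g(p) = (1564 + p)*(2*p) = 2*p*(1564 + p))
B(1507)/1060902 - 4626576/g(1185) = (21 + 1507)²/1060902 - 4626576*1/(2370*(1564 + 1185)) = 1528²*(1/1060902) - 4626576/(2*1185*2749) = 2334784*(1/1060902) - 4626576/6515130 = 1167392/530451 - 4626576*1/6515130 = 1167392/530451 - 771096/1085855 = 858589795864/575992870605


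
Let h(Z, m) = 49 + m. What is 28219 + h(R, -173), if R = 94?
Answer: 28095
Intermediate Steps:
28219 + h(R, -173) = 28219 + (49 - 173) = 28219 - 124 = 28095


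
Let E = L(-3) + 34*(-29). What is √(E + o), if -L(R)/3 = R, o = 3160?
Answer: √2183 ≈ 46.723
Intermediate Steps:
L(R) = -3*R
E = -977 (E = -3*(-3) + 34*(-29) = 9 - 986 = -977)
√(E + o) = √(-977 + 3160) = √2183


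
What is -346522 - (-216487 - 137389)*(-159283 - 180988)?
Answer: -120414086918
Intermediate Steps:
-346522 - (-216487 - 137389)*(-159283 - 180988) = -346522 - (-353876)*(-340271) = -346522 - 1*120413740396 = -346522 - 120413740396 = -120414086918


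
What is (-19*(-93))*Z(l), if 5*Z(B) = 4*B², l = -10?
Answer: 141360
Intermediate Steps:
Z(B) = 4*B²/5 (Z(B) = (4*B²)/5 = 4*B²/5)
(-19*(-93))*Z(l) = (-19*(-93))*((⅘)*(-10)²) = 1767*((⅘)*100) = 1767*80 = 141360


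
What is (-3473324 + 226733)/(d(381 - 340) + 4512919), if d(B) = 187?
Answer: -3246591/4513106 ≈ -0.71937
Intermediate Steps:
(-3473324 + 226733)/(d(381 - 340) + 4512919) = (-3473324 + 226733)/(187 + 4512919) = -3246591/4513106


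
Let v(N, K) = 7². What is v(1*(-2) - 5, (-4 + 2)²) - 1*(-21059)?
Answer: 21108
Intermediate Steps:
v(N, K) = 49
v(1*(-2) - 5, (-4 + 2)²) - 1*(-21059) = 49 - 1*(-21059) = 49 + 21059 = 21108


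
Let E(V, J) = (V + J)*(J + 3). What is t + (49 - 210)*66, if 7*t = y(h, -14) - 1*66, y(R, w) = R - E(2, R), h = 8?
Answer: -10650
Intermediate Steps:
E(V, J) = (3 + J)*(J + V) (E(V, J) = (J + V)*(3 + J) = (3 + J)*(J + V))
y(R, w) = -6 - R² - 4*R (y(R, w) = R - (R² + 3*R + 3*2 + R*2) = R - (R² + 3*R + 6 + 2*R) = R - (6 + R² + 5*R) = R + (-6 - R² - 5*R) = -6 - R² - 4*R)
t = -24 (t = ((-6 - 1*8² - 4*8) - 1*66)/7 = ((-6 - 1*64 - 32) - 66)/7 = ((-6 - 64 - 32) - 66)/7 = (-102 - 66)/7 = (⅐)*(-168) = -24)
t + (49 - 210)*66 = -24 + (49 - 210)*66 = -24 - 161*66 = -24 - 10626 = -10650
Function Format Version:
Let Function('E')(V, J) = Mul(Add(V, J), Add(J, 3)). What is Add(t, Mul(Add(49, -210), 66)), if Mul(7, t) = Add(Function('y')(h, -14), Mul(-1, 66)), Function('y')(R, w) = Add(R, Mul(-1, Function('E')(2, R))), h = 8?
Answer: -10650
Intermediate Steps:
Function('E')(V, J) = Mul(Add(3, J), Add(J, V)) (Function('E')(V, J) = Mul(Add(J, V), Add(3, J)) = Mul(Add(3, J), Add(J, V)))
Function('y')(R, w) = Add(-6, Mul(-1, Pow(R, 2)), Mul(-4, R)) (Function('y')(R, w) = Add(R, Mul(-1, Add(Pow(R, 2), Mul(3, R), Mul(3, 2), Mul(R, 2)))) = Add(R, Mul(-1, Add(Pow(R, 2), Mul(3, R), 6, Mul(2, R)))) = Add(R, Mul(-1, Add(6, Pow(R, 2), Mul(5, R)))) = Add(R, Add(-6, Mul(-1, Pow(R, 2)), Mul(-5, R))) = Add(-6, Mul(-1, Pow(R, 2)), Mul(-4, R)))
t = -24 (t = Mul(Rational(1, 7), Add(Add(-6, Mul(-1, Pow(8, 2)), Mul(-4, 8)), Mul(-1, 66))) = Mul(Rational(1, 7), Add(Add(-6, Mul(-1, 64), -32), -66)) = Mul(Rational(1, 7), Add(Add(-6, -64, -32), -66)) = Mul(Rational(1, 7), Add(-102, -66)) = Mul(Rational(1, 7), -168) = -24)
Add(t, Mul(Add(49, -210), 66)) = Add(-24, Mul(Add(49, -210), 66)) = Add(-24, Mul(-161, 66)) = Add(-24, -10626) = -10650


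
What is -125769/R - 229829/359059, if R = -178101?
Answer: 201224602/3045179379 ≈ 0.066080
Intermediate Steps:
-125769/R - 229829/359059 = -125769/(-178101) - 229829/359059 = -125769*(-1/178101) - 229829*1/359059 = 5989/8481 - 229829/359059 = 201224602/3045179379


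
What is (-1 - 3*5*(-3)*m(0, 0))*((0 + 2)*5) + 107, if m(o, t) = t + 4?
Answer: 1897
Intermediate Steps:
m(o, t) = 4 + t
(-1 - 3*5*(-3)*m(0, 0))*((0 + 2)*5) + 107 = (-1 - 3*5*(-3)*(4 + 0))*((0 + 2)*5) + 107 = (-1 - (-45)*4)*(2*5) + 107 = (-1 - 3*(-60))*10 + 107 = (-1 + 180)*10 + 107 = 179*10 + 107 = 1790 + 107 = 1897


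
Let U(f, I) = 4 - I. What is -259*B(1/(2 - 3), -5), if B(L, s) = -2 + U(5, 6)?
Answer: 1036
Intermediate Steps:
B(L, s) = -4 (B(L, s) = -2 + (4 - 1*6) = -2 + (4 - 6) = -2 - 2 = -4)
-259*B(1/(2 - 3), -5) = -259*(-4) = 1036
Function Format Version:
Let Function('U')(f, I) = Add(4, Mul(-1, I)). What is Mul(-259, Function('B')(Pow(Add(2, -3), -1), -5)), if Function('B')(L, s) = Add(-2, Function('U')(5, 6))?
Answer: 1036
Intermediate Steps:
Function('B')(L, s) = -4 (Function('B')(L, s) = Add(-2, Add(4, Mul(-1, 6))) = Add(-2, Add(4, -6)) = Add(-2, -2) = -4)
Mul(-259, Function('B')(Pow(Add(2, -3), -1), -5)) = Mul(-259, -4) = 1036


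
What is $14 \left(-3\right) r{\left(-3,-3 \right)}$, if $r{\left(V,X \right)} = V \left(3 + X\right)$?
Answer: $0$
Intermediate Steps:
$14 \left(-3\right) r{\left(-3,-3 \right)} = 14 \left(-3\right) \left(- 3 \left(3 - 3\right)\right) = - 42 \left(\left(-3\right) 0\right) = \left(-42\right) 0 = 0$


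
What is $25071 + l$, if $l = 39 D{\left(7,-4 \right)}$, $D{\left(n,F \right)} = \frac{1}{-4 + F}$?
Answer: $\frac{200529}{8} \approx 25066.0$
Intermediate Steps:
$l = - \frac{39}{8}$ ($l = \frac{39}{-4 - 4} = \frac{39}{-8} = 39 \left(- \frac{1}{8}\right) = - \frac{39}{8} \approx -4.875$)
$25071 + l = 25071 - \frac{39}{8} = \frac{200529}{8}$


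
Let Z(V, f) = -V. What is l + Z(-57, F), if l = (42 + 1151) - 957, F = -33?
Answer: 293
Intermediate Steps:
l = 236 (l = 1193 - 957 = 236)
l + Z(-57, F) = 236 - 1*(-57) = 236 + 57 = 293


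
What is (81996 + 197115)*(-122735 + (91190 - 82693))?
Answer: -31885082418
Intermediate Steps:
(81996 + 197115)*(-122735 + (91190 - 82693)) = 279111*(-122735 + 8497) = 279111*(-114238) = -31885082418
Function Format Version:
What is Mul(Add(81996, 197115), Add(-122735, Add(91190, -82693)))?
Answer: -31885082418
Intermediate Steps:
Mul(Add(81996, 197115), Add(-122735, Add(91190, -82693))) = Mul(279111, Add(-122735, 8497)) = Mul(279111, -114238) = -31885082418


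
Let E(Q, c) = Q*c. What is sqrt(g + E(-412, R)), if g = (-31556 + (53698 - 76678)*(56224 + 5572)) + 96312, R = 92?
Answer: 2*I*sqrt(355011307) ≈ 37684.0*I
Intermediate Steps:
g = -1420007324 (g = (-31556 - 22980*61796) + 96312 = (-31556 - 1420072080) + 96312 = -1420103636 + 96312 = -1420007324)
sqrt(g + E(-412, R)) = sqrt(-1420007324 - 412*92) = sqrt(-1420007324 - 37904) = sqrt(-1420045228) = 2*I*sqrt(355011307)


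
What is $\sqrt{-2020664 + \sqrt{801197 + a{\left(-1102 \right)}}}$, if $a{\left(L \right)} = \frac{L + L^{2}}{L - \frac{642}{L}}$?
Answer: $\frac{\sqrt{-744219741505198904 + 606881 \sqrt{294678781280933555}}}{606881} \approx 1421.2 i$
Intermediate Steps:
$a{\left(L \right)} = \frac{L + L^{2}}{L - \frac{642}{L}}$
$\sqrt{-2020664 + \sqrt{801197 + a{\left(-1102 \right)}}} = \sqrt{-2020664 + \sqrt{801197 + \frac{\left(-1102\right)^{2} \left(1 - 1102\right)}{-642 + \left(-1102\right)^{2}}}} = \sqrt{-2020664 + \sqrt{801197 + 1214404 \frac{1}{-642 + 1214404} \left(-1101\right)}} = \sqrt{-2020664 + \sqrt{801197 + 1214404 \cdot \frac{1}{1213762} \left(-1101\right)}} = \sqrt{-2020664 + \sqrt{801197 - \frac{668529402}{606881}}} = \sqrt{-2020664 + \sqrt{\frac{485562707155}{606881}}} = \sqrt{-2020664 + \frac{\sqrt{294678781280933555}}{606881}}$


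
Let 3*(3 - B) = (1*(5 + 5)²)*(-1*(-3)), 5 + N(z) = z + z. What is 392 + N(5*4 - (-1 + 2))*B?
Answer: -2809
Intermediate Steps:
N(z) = -5 + 2*z (N(z) = -5 + (z + z) = -5 + 2*z)
B = -97 (B = 3 - 1*(5 + 5)²*(-1*(-3))/3 = 3 - 1*10²*3/3 = 3 - 1*100*3/3 = 3 - 100*3/3 = 3 - ⅓*300 = 3 - 100 = -97)
392 + N(5*4 - (-1 + 2))*B = 392 + (-5 + 2*(5*4 - (-1 + 2)))*(-97) = 392 + (-5 + 2*(20 - 1*1))*(-97) = 392 + (-5 + 2*(20 - 1))*(-97) = 392 + (-5 + 2*19)*(-97) = 392 + (-5 + 38)*(-97) = 392 + 33*(-97) = 392 - 3201 = -2809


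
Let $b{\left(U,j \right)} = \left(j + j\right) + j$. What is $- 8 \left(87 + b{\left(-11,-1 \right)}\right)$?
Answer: $-672$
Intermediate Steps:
$b{\left(U,j \right)} = 3 j$ ($b{\left(U,j \right)} = 2 j + j = 3 j$)
$- 8 \left(87 + b{\left(-11,-1 \right)}\right) = - 8 \left(87 + 3 \left(-1\right)\right) = - 8 \left(87 - 3\right) = \left(-8\right) 84 = -672$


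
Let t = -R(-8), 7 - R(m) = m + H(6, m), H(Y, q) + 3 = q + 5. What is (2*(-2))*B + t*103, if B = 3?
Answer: -2175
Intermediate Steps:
H(Y, q) = 2 + q (H(Y, q) = -3 + (q + 5) = -3 + (5 + q) = 2 + q)
R(m) = 5 - 2*m (R(m) = 7 - (m + (2 + m)) = 7 - (2 + 2*m) = 7 + (-2 - 2*m) = 5 - 2*m)
t = -21 (t = -(5 - 2*(-8)) = -(5 + 16) = -1*21 = -21)
(2*(-2))*B + t*103 = (2*(-2))*3 - 21*103 = -4*3 - 2163 = -12 - 2163 = -2175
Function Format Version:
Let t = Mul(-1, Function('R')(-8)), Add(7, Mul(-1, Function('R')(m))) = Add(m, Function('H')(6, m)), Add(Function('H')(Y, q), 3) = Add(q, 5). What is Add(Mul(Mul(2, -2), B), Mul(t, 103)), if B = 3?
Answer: -2175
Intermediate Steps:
Function('H')(Y, q) = Add(2, q) (Function('H')(Y, q) = Add(-3, Add(q, 5)) = Add(-3, Add(5, q)) = Add(2, q))
Function('R')(m) = Add(5, Mul(-2, m)) (Function('R')(m) = Add(7, Mul(-1, Add(m, Add(2, m)))) = Add(7, Mul(-1, Add(2, Mul(2, m)))) = Add(7, Add(-2, Mul(-2, m))) = Add(5, Mul(-2, m)))
t = -21 (t = Mul(-1, Add(5, Mul(-2, -8))) = Mul(-1, Add(5, 16)) = Mul(-1, 21) = -21)
Add(Mul(Mul(2, -2), B), Mul(t, 103)) = Add(Mul(Mul(2, -2), 3), Mul(-21, 103)) = Add(Mul(-4, 3), -2163) = Add(-12, -2163) = -2175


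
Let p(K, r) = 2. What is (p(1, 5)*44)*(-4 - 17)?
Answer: -1848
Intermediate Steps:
(p(1, 5)*44)*(-4 - 17) = (2*44)*(-4 - 17) = 88*(-21) = -1848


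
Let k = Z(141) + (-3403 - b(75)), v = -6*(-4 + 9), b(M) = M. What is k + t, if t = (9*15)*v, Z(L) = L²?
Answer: 12353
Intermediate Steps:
v = -30 (v = -6*5 = -30)
k = 16403 (k = 141² + (-3403 - 1*75) = 19881 + (-3403 - 75) = 19881 - 3478 = 16403)
t = -4050 (t = (9*15)*(-30) = 135*(-30) = -4050)
k + t = 16403 - 4050 = 12353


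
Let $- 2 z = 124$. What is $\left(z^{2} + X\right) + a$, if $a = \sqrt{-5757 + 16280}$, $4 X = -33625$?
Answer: $- \frac{18249}{4} + \sqrt{10523} \approx -4459.7$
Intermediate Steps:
$z = -62$ ($z = \left(- \frac{1}{2}\right) 124 = -62$)
$X = - \frac{33625}{4}$ ($X = \frac{1}{4} \left(-33625\right) = - \frac{33625}{4} \approx -8406.3$)
$a = \sqrt{10523} \approx 102.58$
$\left(z^{2} + X\right) + a = \left(\left(-62\right)^{2} - \frac{33625}{4}\right) + \sqrt{10523} = \left(3844 - \frac{33625}{4}\right) + \sqrt{10523} = - \frac{18249}{4} + \sqrt{10523}$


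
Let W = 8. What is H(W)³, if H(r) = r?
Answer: 512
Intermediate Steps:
H(W)³ = 8³ = 512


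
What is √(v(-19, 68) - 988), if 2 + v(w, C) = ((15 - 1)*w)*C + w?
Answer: 13*I*√113 ≈ 138.19*I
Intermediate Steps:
v(w, C) = -2 + w + 14*C*w (v(w, C) = -2 + (((15 - 1)*w)*C + w) = -2 + ((14*w)*C + w) = -2 + (14*C*w + w) = -2 + (w + 14*C*w) = -2 + w + 14*C*w)
√(v(-19, 68) - 988) = √((-2 - 19 + 14*68*(-19)) - 988) = √((-2 - 19 - 18088) - 988) = √(-18109 - 988) = √(-19097) = 13*I*√113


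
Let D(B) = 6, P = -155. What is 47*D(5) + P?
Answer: 127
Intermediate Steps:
47*D(5) + P = 47*6 - 155 = 282 - 155 = 127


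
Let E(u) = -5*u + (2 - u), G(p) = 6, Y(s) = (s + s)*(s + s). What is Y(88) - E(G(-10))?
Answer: 31010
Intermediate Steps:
Y(s) = 4*s**2 (Y(s) = (2*s)*(2*s) = 4*s**2)
E(u) = 2 - 6*u
Y(88) - E(G(-10)) = 4*88**2 - (2 - 6*6) = 4*7744 - (2 - 36) = 30976 - 1*(-34) = 30976 + 34 = 31010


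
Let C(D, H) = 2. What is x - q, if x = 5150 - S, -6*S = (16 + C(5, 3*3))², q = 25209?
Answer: -20005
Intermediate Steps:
S = -54 (S = -(16 + 2)²/6 = -⅙*18² = -⅙*324 = -54)
x = 5204 (x = 5150 - 1*(-54) = 5150 + 54 = 5204)
x - q = 5204 - 1*25209 = 5204 - 25209 = -20005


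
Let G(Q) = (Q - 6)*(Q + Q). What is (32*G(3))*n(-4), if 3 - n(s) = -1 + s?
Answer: -4608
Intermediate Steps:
G(Q) = 2*Q*(-6 + Q) (G(Q) = (-6 + Q)*(2*Q) = 2*Q*(-6 + Q))
n(s) = 4 - s (n(s) = 3 - (-1 + s) = 3 + (1 - s) = 4 - s)
(32*G(3))*n(-4) = (32*(2*3*(-6 + 3)))*(4 - 1*(-4)) = (32*(2*3*(-3)))*(4 + 4) = (32*(-18))*8 = -576*8 = -4608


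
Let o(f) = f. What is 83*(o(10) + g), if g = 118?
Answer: 10624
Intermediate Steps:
83*(o(10) + g) = 83*(10 + 118) = 83*128 = 10624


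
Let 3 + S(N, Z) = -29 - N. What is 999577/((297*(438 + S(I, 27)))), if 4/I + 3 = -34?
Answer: 36984349/4462722 ≈ 8.2874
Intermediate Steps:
I = -4/37 (I = 4/(-3 - 34) = 4/(-37) = 4*(-1/37) = -4/37 ≈ -0.10811)
S(N, Z) = -32 - N (S(N, Z) = -3 + (-29 - N) = -32 - N)
999577/((297*(438 + S(I, 27)))) = 999577/((297*(438 + (-32 - 1*(-4/37))))) = 999577/((297*(438 + (-32 + 4/37)))) = 999577/((297*(438 - 1180/37))) = 999577/((297*(15026/37))) = 999577/(4462722/37) = 999577*(37/4462722) = 36984349/4462722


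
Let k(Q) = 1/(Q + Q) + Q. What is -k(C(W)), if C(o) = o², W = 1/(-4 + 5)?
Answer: -3/2 ≈ -1.5000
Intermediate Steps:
W = 1 (W = 1/1 = 1)
k(Q) = Q + 1/(2*Q) (k(Q) = 1/(2*Q) + Q = Q + 1/(2*Q))
-k(C(W)) = -(1² + 1/(2*(1²))) = -(1 + (½)/1) = -(1 + (½)*1) = -(1 + ½) = -1*3/2 = -3/2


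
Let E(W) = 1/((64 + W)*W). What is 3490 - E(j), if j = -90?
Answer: 8166599/2340 ≈ 3490.0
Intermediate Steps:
E(W) = 1/(W*(64 + W))
3490 - E(j) = 3490 - 1/((-90)*(64 - 90)) = 3490 - (-1)/(90*(-26)) = 3490 - (-1)*(-1)/(90*26) = 3490 - 1*1/2340 = 3490 - 1/2340 = 8166599/2340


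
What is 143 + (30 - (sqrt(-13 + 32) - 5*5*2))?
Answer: 223 - sqrt(19) ≈ 218.64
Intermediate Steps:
143 + (30 - (sqrt(-13 + 32) - 5*5*2)) = 143 + (30 - (sqrt(19) - 25*2)) = 143 + (30 - (sqrt(19) - 50)) = 143 + (30 - (-50 + sqrt(19))) = 143 + (30 + (50 - sqrt(19))) = 143 + (80 - sqrt(19)) = 223 - sqrt(19)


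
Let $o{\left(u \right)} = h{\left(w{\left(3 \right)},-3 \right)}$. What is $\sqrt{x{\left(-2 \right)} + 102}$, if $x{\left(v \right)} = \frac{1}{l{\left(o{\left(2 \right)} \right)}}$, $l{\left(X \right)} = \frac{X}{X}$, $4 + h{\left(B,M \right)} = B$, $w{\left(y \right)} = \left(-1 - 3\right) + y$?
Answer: $\sqrt{103} \approx 10.149$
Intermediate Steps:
$w{\left(y \right)} = -4 + y$
$h{\left(B,M \right)} = -4 + B$
$o{\left(u \right)} = -5$ ($o{\left(u \right)} = -4 + \left(-4 + 3\right) = -4 - 1 = -5$)
$l{\left(X \right)} = 1$
$x{\left(v \right)} = 1$ ($x{\left(v \right)} = 1^{-1} = 1$)
$\sqrt{x{\left(-2 \right)} + 102} = \sqrt{1 + 102} = \sqrt{103}$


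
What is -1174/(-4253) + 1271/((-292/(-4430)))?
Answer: 11973493449/620938 ≈ 19283.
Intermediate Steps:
-1174/(-4253) + 1271/((-292/(-4430))) = -1174*(-1/4253) + 1271/((-292*(-1/4430))) = 1174/4253 + 1271/(146/2215) = 1174/4253 + 1271*(2215/146) = 1174/4253 + 2815265/146 = 11973493449/620938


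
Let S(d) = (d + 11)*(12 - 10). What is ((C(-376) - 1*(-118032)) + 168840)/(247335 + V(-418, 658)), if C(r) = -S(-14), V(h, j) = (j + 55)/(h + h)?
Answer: 239830008/206771347 ≈ 1.1599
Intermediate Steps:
S(d) = 22 + 2*d (S(d) = (11 + d)*2 = 22 + 2*d)
V(h, j) = (55 + j)/(2*h) (V(h, j) = (55 + j)/((2*h)) = (55 + j)*(1/(2*h)) = (55 + j)/(2*h))
C(r) = 6 (C(r) = -(22 + 2*(-14)) = -(22 - 28) = -1*(-6) = 6)
((C(-376) - 1*(-118032)) + 168840)/(247335 + V(-418, 658)) = ((6 - 1*(-118032)) + 168840)/(247335 + (½)*(55 + 658)/(-418)) = ((6 + 118032) + 168840)/(247335 + (½)*(-1/418)*713) = (118038 + 168840)/(247335 - 713/836) = 286878/(206771347/836) = 286878*(836/206771347) = 239830008/206771347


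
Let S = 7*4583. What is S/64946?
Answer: 4583/9278 ≈ 0.49396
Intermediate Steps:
S = 32081
S/64946 = 32081/64946 = 32081*(1/64946) = 4583/9278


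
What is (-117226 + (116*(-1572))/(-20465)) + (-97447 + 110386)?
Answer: -2134051103/20465 ≈ -1.0428e+5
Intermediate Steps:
(-117226 + (116*(-1572))/(-20465)) + (-97447 + 110386) = (-117226 - 182352*(-1/20465)) + 12939 = (-117226 + 182352/20465) + 12939 = -2398847738/20465 + 12939 = -2134051103/20465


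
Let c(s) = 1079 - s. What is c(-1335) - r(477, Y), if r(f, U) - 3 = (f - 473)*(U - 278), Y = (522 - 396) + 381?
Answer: 1495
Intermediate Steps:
Y = 507 (Y = 126 + 381 = 507)
r(f, U) = 3 + (-473 + f)*(-278 + U) (r(f, U) = 3 + (f - 473)*(U - 278) = 3 + (-473 + f)*(-278 + U))
c(-1335) - r(477, Y) = (1079 - 1*(-1335)) - (131497 - 473*507 - 278*477 + 507*477) = (1079 + 1335) - (131497 - 239811 - 132606 + 241839) = 2414 - 1*919 = 2414 - 919 = 1495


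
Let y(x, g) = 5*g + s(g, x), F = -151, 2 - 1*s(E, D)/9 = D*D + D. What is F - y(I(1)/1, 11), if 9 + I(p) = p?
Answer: 280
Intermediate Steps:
s(E, D) = 18 - 9*D - 9*D² (s(E, D) = 18 - 9*(D*D + D) = 18 - 9*(D² + D) = 18 - 9*(D + D²) = 18 + (-9*D - 9*D²) = 18 - 9*D - 9*D²)
I(p) = -9 + p
y(x, g) = 18 - 9*x - 9*x² + 5*g (y(x, g) = 5*g + (18 - 9*x - 9*x²) = 18 - 9*x - 9*x² + 5*g)
F - y(I(1)/1, 11) = -151 - (18 - 9*(-9 + 1)/1 - 9*(-9 + 1)² + 5*11) = -151 - (18 - (-72) - 9*(-8*1)² + 55) = -151 - (18 - 9*(-8) - 9*(-8)² + 55) = -151 - (18 + 72 - 9*64 + 55) = -151 - (18 + 72 - 576 + 55) = -151 - 1*(-431) = -151 + 431 = 280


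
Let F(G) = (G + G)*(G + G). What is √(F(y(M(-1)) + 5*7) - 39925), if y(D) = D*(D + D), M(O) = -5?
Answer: 105*I ≈ 105.0*I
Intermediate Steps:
y(D) = 2*D² (y(D) = D*(2*D) = 2*D²)
F(G) = 4*G² (F(G) = (2*G)*(2*G) = 4*G²)
√(F(y(M(-1)) + 5*7) - 39925) = √(4*(2*(-5)² + 5*7)² - 39925) = √(4*(2*25 + 35)² - 39925) = √(4*(50 + 35)² - 39925) = √(4*85² - 39925) = √(4*7225 - 39925) = √(28900 - 39925) = √(-11025) = 105*I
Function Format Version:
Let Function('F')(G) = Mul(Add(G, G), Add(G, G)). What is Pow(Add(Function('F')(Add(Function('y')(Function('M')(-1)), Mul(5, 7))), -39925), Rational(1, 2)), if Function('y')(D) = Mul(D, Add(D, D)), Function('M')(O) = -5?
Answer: Mul(105, I) ≈ Mul(105.00, I)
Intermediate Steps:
Function('y')(D) = Mul(2, Pow(D, 2)) (Function('y')(D) = Mul(D, Mul(2, D)) = Mul(2, Pow(D, 2)))
Function('F')(G) = Mul(4, Pow(G, 2)) (Function('F')(G) = Mul(Mul(2, G), Mul(2, G)) = Mul(4, Pow(G, 2)))
Pow(Add(Function('F')(Add(Function('y')(Function('M')(-1)), Mul(5, 7))), -39925), Rational(1, 2)) = Pow(Add(Mul(4, Pow(Add(Mul(2, Pow(-5, 2)), Mul(5, 7)), 2)), -39925), Rational(1, 2)) = Pow(Add(Mul(4, Pow(Add(Mul(2, 25), 35), 2)), -39925), Rational(1, 2)) = Pow(Add(Mul(4, Pow(Add(50, 35), 2)), -39925), Rational(1, 2)) = Pow(Add(Mul(4, Pow(85, 2)), -39925), Rational(1, 2)) = Pow(Add(Mul(4, 7225), -39925), Rational(1, 2)) = Pow(Add(28900, -39925), Rational(1, 2)) = Pow(-11025, Rational(1, 2)) = Mul(105, I)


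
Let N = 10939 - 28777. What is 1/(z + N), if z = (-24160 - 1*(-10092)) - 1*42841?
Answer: -1/74747 ≈ -1.3378e-5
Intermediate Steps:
N = -17838
z = -56909 (z = (-24160 + 10092) - 42841 = -14068 - 42841 = -56909)
1/(z + N) = 1/(-56909 - 17838) = 1/(-74747) = -1/74747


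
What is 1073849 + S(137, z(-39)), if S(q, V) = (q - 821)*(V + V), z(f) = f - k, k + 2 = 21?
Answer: 1153193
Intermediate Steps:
k = 19 (k = -2 + 21 = 19)
z(f) = -19 + f (z(f) = f - 1*19 = f - 19 = -19 + f)
S(q, V) = 2*V*(-821 + q) (S(q, V) = (-821 + q)*(2*V) = 2*V*(-821 + q))
1073849 + S(137, z(-39)) = 1073849 + 2*(-19 - 39)*(-821 + 137) = 1073849 + 2*(-58)*(-684) = 1073849 + 79344 = 1153193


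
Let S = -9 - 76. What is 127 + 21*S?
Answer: -1658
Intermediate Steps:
S = -85
127 + 21*S = 127 + 21*(-85) = 127 - 1785 = -1658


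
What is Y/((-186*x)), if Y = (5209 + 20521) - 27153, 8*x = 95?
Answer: 5692/8835 ≈ 0.64426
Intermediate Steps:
x = 95/8 (x = (1/8)*95 = 95/8 ≈ 11.875)
Y = -1423 (Y = 25730 - 27153 = -1423)
Y/((-186*x)) = -1423/((-186*95/8)) = -1423/(-8835/4) = -1423*(-4/8835) = 5692/8835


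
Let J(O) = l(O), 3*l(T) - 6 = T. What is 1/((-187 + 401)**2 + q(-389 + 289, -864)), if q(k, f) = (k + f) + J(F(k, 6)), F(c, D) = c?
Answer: 3/134402 ≈ 2.2321e-5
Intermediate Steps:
l(T) = 2 + T/3
J(O) = 2 + O/3
q(k, f) = 2 + f + 4*k/3 (q(k, f) = (k + f) + (2 + k/3) = (f + k) + (2 + k/3) = 2 + f + 4*k/3)
1/((-187 + 401)**2 + q(-389 + 289, -864)) = 1/((-187 + 401)**2 + (2 - 864 + 4*(-389 + 289)/3)) = 1/(214**2 + (2 - 864 + (4/3)*(-100))) = 1/(45796 + (2 - 864 - 400/3)) = 1/(45796 - 2986/3) = 1/(134402/3) = 3/134402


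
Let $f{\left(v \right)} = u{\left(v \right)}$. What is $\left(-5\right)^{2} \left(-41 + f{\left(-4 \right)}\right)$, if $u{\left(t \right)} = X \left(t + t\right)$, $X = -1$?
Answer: $-825$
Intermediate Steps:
$u{\left(t \right)} = - 2 t$ ($u{\left(t \right)} = - (t + t) = - 2 t$)
$f{\left(v \right)} = - 2 v$
$\left(-5\right)^{2} \left(-41 + f{\left(-4 \right)}\right) = \left(-5\right)^{2} \left(-41 - -8\right) = 25 \left(-41 + 8\right) = 25 \left(-33\right) = -825$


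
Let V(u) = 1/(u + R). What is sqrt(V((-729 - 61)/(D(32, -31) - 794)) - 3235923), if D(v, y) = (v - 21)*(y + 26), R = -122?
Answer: I*sqrt(8547183350083581)/51394 ≈ 1798.9*I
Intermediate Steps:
D(v, y) = (-21 + v)*(26 + y)
V(u) = 1/(-122 + u) (V(u) = 1/(u - 122) = 1/(-122 + u))
sqrt(V((-729 - 61)/(D(32, -31) - 794)) - 3235923) = sqrt(1/(-122 + (-729 - 61)/((-546 - 21*(-31) + 26*32 + 32*(-31)) - 794)) - 3235923) = sqrt(1/(-122 - 790/((-546 + 651 + 832 - 992) - 794)) - 3235923) = sqrt(1/(-122 - 790/(-55 - 794)) - 3235923) = sqrt(1/(-122 - 790/(-849)) - 3235923) = sqrt(1/(-122 - 790*(-1/849)) - 3235923) = sqrt(1/(-122 + 790/849) - 3235923) = sqrt(1/(-102788/849) - 3235923) = sqrt(-849/102788 - 3235923) = sqrt(-332614054173/102788) = I*sqrt(8547183350083581)/51394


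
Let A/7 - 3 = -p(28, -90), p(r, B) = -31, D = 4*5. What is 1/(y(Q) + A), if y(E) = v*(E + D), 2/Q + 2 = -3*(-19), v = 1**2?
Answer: 55/14192 ≈ 0.0038754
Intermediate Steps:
D = 20
v = 1
Q = 2/55 (Q = 2/(-2 - 3*(-19)) = 2/(-2 + 57) = 2/55 ≈ 0.036364)
y(E) = 20 + E (y(E) = 1*(E + 20) = 1*(20 + E) = 20 + E)
A = 238 (A = 21 + 7*(-1*(-31)) = 21 + 7*31 = 21 + 217 = 238)
1/(y(Q) + A) = 1/((20 + 2/55) + 238) = 1/(1102/55 + 238) = 1/(14192/55) = 55/14192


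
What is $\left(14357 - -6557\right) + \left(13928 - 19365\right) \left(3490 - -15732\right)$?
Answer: $-104489100$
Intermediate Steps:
$\left(14357 - -6557\right) + \left(13928 - 19365\right) \left(3490 - -15732\right) = \left(14357 + 6557\right) - 5437 \left(3490 + 15732\right) = 20914 - 104510014 = -104489100$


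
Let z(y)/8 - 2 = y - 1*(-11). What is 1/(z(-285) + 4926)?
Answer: 1/2750 ≈ 0.00036364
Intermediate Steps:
z(y) = 104 + 8*y (z(y) = 16 + 8*(y - 1*(-11)) = 16 + 8*(y + 11) = 16 + 8*(11 + y) = 16 + (88 + 8*y) = 104 + 8*y)
1/(z(-285) + 4926) = 1/((104 + 8*(-285)) + 4926) = 1/((104 - 2280) + 4926) = 1/(-2176 + 4926) = 1/2750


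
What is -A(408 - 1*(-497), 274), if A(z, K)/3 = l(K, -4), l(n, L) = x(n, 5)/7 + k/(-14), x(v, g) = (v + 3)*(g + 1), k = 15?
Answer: -9927/14 ≈ -709.07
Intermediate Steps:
x(v, g) = (1 + g)*(3 + v) (x(v, g) = (3 + v)*(1 + g) = (1 + g)*(3 + v))
l(n, L) = 3/2 + 6*n/7 (l(n, L) = (3 + n + 3*5 + 5*n)/7 + 15/(-14) = (3 + n + 15 + 5*n)*(⅐) + 15*(-1/14) = (18 + 6*n)*(⅐) - 15/14 = (18/7 + 6*n/7) - 15/14 = 3/2 + 6*n/7)
A(z, K) = 9/2 + 18*K/7 (A(z, K) = 3*(3/2 + 6*K/7) = 9/2 + 18*K/7)
-A(408 - 1*(-497), 274) = -(9/2 + (18/7)*274) = -(9/2 + 4932/7) = -1*9927/14 = -9927/14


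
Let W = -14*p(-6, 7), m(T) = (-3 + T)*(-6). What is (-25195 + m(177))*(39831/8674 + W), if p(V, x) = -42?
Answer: -134872212177/8674 ≈ -1.5549e+7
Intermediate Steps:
m(T) = 18 - 6*T
W = 588 (W = -14*(-42) = 588)
(-25195 + m(177))*(39831/8674 + W) = (-25195 + (18 - 6*177))*(39831/8674 + 588) = (-25195 + (18 - 1062))*(39831*(1/8674) + 588) = (-25195 - 1044)*(39831/8674 + 588) = -26239*5140143/8674 = -134872212177/8674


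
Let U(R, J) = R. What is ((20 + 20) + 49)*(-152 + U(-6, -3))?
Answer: -14062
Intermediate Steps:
((20 + 20) + 49)*(-152 + U(-6, -3)) = ((20 + 20) + 49)*(-152 - 6) = (40 + 49)*(-158) = 89*(-158) = -14062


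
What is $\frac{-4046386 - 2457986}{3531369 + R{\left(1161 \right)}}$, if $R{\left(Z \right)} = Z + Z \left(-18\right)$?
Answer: $- \frac{542031}{292636} \approx -1.8522$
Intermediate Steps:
$R{\left(Z \right)} = - 17 Z$ ($R{\left(Z \right)} = Z - 18 Z = - 17 Z$)
$\frac{-4046386 - 2457986}{3531369 + R{\left(1161 \right)}} = \frac{-4046386 - 2457986}{3531369 - 19737} = - \frac{6504372}{3531369 - 19737} = - \frac{6504372}{3511632} = \left(-6504372\right) \frac{1}{3511632} = - \frac{542031}{292636}$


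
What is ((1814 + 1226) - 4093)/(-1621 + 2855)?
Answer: -1053/1234 ≈ -0.85332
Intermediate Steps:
((1814 + 1226) - 4093)/(-1621 + 2855) = (3040 - 4093)/1234 = -1053*1/1234 = -1053/1234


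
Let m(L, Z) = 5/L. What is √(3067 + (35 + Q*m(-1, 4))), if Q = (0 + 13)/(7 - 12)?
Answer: √3115 ≈ 55.812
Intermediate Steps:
Q = -13/5 (Q = 13/(-5) = 13*(-⅕) = -13/5 ≈ -2.6000)
√(3067 + (35 + Q*m(-1, 4))) = √(3067 + (35 - 13/(-1))) = √(3067 + (35 - 13*(-1))) = √(3067 + (35 - 13/5*(-5))) = √(3067 + (35 + 13)) = √(3067 + 48) = √3115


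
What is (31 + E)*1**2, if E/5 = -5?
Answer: 6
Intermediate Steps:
E = -25 (E = 5*(-5) = -25)
(31 + E)*1**2 = (31 - 25)*1**2 = 6*1 = 6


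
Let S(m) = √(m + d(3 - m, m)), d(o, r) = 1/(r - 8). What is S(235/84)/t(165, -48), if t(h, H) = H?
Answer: -√877679103/880992 ≈ -0.033628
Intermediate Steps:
d(o, r) = 1/(-8 + r)
S(m) = √(m + 1/(-8 + m))
S(235/84)/t(165, -48) = √((1 + (235/84)*(-8 + 235/84))/(-8 + 235/84))/(-48) = √((1 + (235*(1/84))*(-8 + 235*(1/84)))/(-8 + 235*(1/84)))*(-1/48) = √((1 + 235*(-8 + 235/84)/84)/(-8 + 235/84))*(-1/48) = √((1 + (235/84)*(-437/84))/(-437/84))*(-1/48) = √(-84*(1 - 102695/7056)/437)*(-1/48) = √(-84/437*(-95639/7056))*(-1/48) = √(95639/36708)*(-1/48) = (√877679103/18354)*(-1/48) = -√877679103/880992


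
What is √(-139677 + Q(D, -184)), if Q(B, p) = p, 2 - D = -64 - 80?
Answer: I*√139861 ≈ 373.98*I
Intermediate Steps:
D = 146 (D = 2 - (-64 - 80) = 2 - 1*(-144) = 2 + 144 = 146)
√(-139677 + Q(D, -184)) = √(-139677 - 184) = √(-139861) = I*√139861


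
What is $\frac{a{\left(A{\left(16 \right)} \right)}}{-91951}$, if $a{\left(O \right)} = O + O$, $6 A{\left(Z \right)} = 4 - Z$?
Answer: $\frac{4}{91951} \approx 4.3501 \cdot 10^{-5}$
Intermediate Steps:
$A{\left(Z \right)} = \frac{2}{3} - \frac{Z}{6}$ ($A{\left(Z \right)} = \frac{4 - Z}{6} = \frac{2}{3} - \frac{Z}{6}$)
$a{\left(O \right)} = 2 O$
$\frac{a{\left(A{\left(16 \right)} \right)}}{-91951} = \frac{2 \left(\frac{2}{3} - \frac{8}{3}\right)}{-91951} = 2 \left(\frac{2}{3} - \frac{8}{3}\right) \left(- \frac{1}{91951}\right) = 2 \left(-2\right) \left(- \frac{1}{91951}\right) = \left(-4\right) \left(- \frac{1}{91951}\right) = \frac{4}{91951}$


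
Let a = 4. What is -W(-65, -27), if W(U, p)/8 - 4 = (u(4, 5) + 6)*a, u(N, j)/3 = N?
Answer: -608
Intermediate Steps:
u(N, j) = 3*N
W(U, p) = 608 (W(U, p) = 32 + 8*((3*4 + 6)*4) = 32 + 8*((12 + 6)*4) = 32 + 8*(18*4) = 32 + 8*72 = 32 + 576 = 608)
-W(-65, -27) = -1*608 = -608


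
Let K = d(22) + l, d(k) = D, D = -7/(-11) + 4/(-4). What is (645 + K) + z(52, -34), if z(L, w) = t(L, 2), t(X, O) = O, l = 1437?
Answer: 22920/11 ≈ 2083.6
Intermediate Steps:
z(L, w) = 2
D = -4/11 (D = -7*(-1/11) + 4*(-¼) = 7/11 - 1 = -4/11 ≈ -0.36364)
d(k) = -4/11
K = 15803/11 (K = -4/11 + 1437 = 15803/11 ≈ 1436.6)
(645 + K) + z(52, -34) = (645 + 15803/11) + 2 = 22898/11 + 2 = 22920/11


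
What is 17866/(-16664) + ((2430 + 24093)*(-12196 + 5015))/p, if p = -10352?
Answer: 396708525425/21563216 ≈ 18397.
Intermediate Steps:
17866/(-16664) + ((2430 + 24093)*(-12196 + 5015))/p = 17866/(-16664) + ((2430 + 24093)*(-12196 + 5015))/(-10352) = 17866*(-1/16664) + (26523*(-7181))*(-1/10352) = -8933/8332 - 190461663*(-1/10352) = -8933/8332 + 190461663/10352 = 396708525425/21563216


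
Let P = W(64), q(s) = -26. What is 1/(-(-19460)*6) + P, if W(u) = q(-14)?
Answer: -3035759/116760 ≈ -26.000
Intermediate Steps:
W(u) = -26
P = -26
1/(-(-19460)*6) + P = 1/(-(-19460)*6) - 26 = 1/(-2780*(-42)) - 26 = 1/116760 - 26 = -3035759/116760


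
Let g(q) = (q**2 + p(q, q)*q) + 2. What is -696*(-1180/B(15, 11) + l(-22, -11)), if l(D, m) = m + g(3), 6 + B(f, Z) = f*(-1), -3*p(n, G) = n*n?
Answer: -229912/7 ≈ -32845.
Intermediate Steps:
p(n, G) = -n**2/3 (p(n, G) = -n*n/3 = -n**2/3)
g(q) = 2 + q**2 - q**3/3 (g(q) = (q**2 + (-q**2/3)*q) + 2 = (q**2 - q**3/3) + 2 = 2 + q**2 - q**3/3)
B(f, Z) = -6 - f (B(f, Z) = -6 + f*(-1) = -6 - f)
l(D, m) = 2 + m (l(D, m) = m + (2 + 3**2 - 1/3*3**3) = m + (2 + 9 - 1/3*27) = m + (2 + 9 - 9) = m + 2 = 2 + m)
-696*(-1180/B(15, 11) + l(-22, -11)) = -696*(-1180/(-6 - 1*15) + (2 - 11)) = -696*(-1180/(-6 - 15) - 9) = -696*(-1180/(-21) - 9) = -696*(-1180*(-1/21) - 9) = -696*(1180/21 - 9) = -696*991/21 = -229912/7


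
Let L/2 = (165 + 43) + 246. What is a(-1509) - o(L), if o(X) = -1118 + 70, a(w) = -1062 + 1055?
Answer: 1041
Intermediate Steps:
a(w) = -7
L = 908 (L = 2*((165 + 43) + 246) = 2*(208 + 246) = 2*454 = 908)
o(X) = -1048
a(-1509) - o(L) = -7 - 1*(-1048) = -7 + 1048 = 1041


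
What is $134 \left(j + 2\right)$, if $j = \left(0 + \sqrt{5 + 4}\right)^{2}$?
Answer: $1474$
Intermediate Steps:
$j = 9$ ($j = \left(0 + \sqrt{9}\right)^{2} = \left(0 + 3\right)^{2} = 3^{2} = 9$)
$134 \left(j + 2\right) = 134 \left(9 + 2\right) = 134 \cdot 11 = 1474$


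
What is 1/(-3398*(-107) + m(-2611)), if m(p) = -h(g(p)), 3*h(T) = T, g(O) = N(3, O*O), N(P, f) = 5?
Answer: 3/1090753 ≈ 2.7504e-6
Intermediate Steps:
g(O) = 5
h(T) = T/3
m(p) = -5/3
1/(-3398*(-107) + m(-2611)) = 1/(-3398*(-107) - 5/3) = 1/(363586 - 5/3) = 1/(1090753/3) = 3/1090753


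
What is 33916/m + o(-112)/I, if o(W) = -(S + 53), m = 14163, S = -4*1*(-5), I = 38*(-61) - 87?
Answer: 82601879/34062015 ≈ 2.4250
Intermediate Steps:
I = -2405 (I = -2318 - 87 = -2405)
S = 20 (S = -4*(-5) = 20)
o(W) = -73 (o(W) = -(20 + 53) = -1*73 = -73)
33916/m + o(-112)/I = 33916/14163 - 73/(-2405) = 33916*(1/14163) - 73*(-1/2405) = 33916/14163 + 73/2405 = 82601879/34062015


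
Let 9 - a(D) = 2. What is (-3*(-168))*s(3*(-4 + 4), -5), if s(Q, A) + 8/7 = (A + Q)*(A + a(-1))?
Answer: -5616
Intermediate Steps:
a(D) = 7 (a(D) = 9 - 1*2 = 9 - 2 = 7)
s(Q, A) = -8/7 + (7 + A)*(A + Q) (s(Q, A) = -8/7 + (A + Q)*(A + 7) = -8/7 + (A + Q)*(7 + A) = -8/7 + (7 + A)*(A + Q))
(-3*(-168))*s(3*(-4 + 4), -5) = (-3*(-168))*(-8/7 + (-5)² + 7*(-5) + 7*(3*(-4 + 4)) - 15*(-4 + 4)) = 504*(-8/7 + 25 - 35 + 7*(3*0) - 15*0) = 504*(-8/7 + 25 - 35 + 7*0 - 5*0) = 504*(-8/7 + 25 - 35 + 0 + 0) = 504*(-78/7) = -5616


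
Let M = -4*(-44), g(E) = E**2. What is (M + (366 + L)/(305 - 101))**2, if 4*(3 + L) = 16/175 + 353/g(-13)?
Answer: 2045329574537937249/64712371360000 ≈ 31606.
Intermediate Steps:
M = 176
L = -290421/118300 (L = -3 + (16/175 + 353/((-13)**2))/4 = -3 + (16*(1/175) + 353/169)/4 = -3 + (16/175 + 353*(1/169))/4 = -3 + (16/175 + 353/169)/4 = -3 + (1/4)*(64479/29575) = -3 + 64479/118300 = -290421/118300 ≈ -2.4550)
(M + (366 + L)/(305 - 101))**2 = (176 + (366 - 290421/118300)/(305 - 101))**2 = (176 + (43007379/118300)/204)**2 = (176 + (43007379/118300)*(1/204))**2 = (176 + 14335793/8044400)**2 = (1430150193/8044400)**2 = 2045329574537937249/64712371360000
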